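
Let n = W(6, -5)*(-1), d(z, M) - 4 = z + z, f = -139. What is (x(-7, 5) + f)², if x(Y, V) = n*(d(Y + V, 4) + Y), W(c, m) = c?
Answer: 9409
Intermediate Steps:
d(z, M) = 4 + 2*z (d(z, M) = 4 + (z + z) = 4 + 2*z)
n = -6 (n = 6*(-1) = -6)
x(Y, V) = -24 - 18*Y - 12*V (x(Y, V) = -6*((4 + 2*(Y + V)) + Y) = -6*((4 + 2*(V + Y)) + Y) = -6*((4 + (2*V + 2*Y)) + Y) = -6*((4 + 2*V + 2*Y) + Y) = -6*(4 + 2*V + 3*Y) = -24 - 18*Y - 12*V)
(x(-7, 5) + f)² = ((-24 - 18*(-7) - 12*5) - 139)² = ((-24 + 126 - 60) - 139)² = (42 - 139)² = (-97)² = 9409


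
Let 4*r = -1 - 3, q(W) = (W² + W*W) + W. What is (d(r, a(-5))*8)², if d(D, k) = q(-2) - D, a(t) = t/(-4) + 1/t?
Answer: 3136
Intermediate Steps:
a(t) = 1/t - t/4 (a(t) = t*(-¼) + 1/t = -t/4 + 1/t = 1/t - t/4)
q(W) = W + 2*W² (q(W) = (W² + W²) + W = 2*W² + W = W + 2*W²)
r = -1 (r = (-1 - 3)/4 = (¼)*(-4) = -1)
d(D, k) = 6 - D (d(D, k) = -2*(1 + 2*(-2)) - D = -2*(1 - 4) - D = -2*(-3) - D = 6 - D)
(d(r, a(-5))*8)² = ((6 - 1*(-1))*8)² = ((6 + 1)*8)² = (7*8)² = 56² = 3136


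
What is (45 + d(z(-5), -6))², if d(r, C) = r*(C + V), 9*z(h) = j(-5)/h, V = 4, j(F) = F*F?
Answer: 172225/81 ≈ 2126.2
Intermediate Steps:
j(F) = F²
z(h) = 25/(9*h) (z(h) = ((-5)²/h)/9 = (25/h)/9 = 25/(9*h))
d(r, C) = r*(4 + C) (d(r, C) = r*(C + 4) = r*(4 + C))
(45 + d(z(-5), -6))² = (45 + ((25/9)/(-5))*(4 - 6))² = (45 + ((25/9)*(-⅕))*(-2))² = (45 - 5/9*(-2))² = (45 + 10/9)² = (415/9)² = 172225/81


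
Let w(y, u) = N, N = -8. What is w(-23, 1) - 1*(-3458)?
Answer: 3450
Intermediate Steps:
w(y, u) = -8
w(-23, 1) - 1*(-3458) = -8 - 1*(-3458) = -8 + 3458 = 3450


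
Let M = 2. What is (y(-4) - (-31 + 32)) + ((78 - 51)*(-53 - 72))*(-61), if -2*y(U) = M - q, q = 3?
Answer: 411749/2 ≈ 2.0587e+5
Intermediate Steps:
y(U) = ½ (y(U) = -(2 - 1*3)/2 = -(2 - 3)/2 = -½*(-1) = ½)
(y(-4) - (-31 + 32)) + ((78 - 51)*(-53 - 72))*(-61) = (½ - (-31 + 32)) + ((78 - 51)*(-53 - 72))*(-61) = (½ - 1*1) + (27*(-125))*(-61) = (½ - 1) - 3375*(-61) = -½ + 205875 = 411749/2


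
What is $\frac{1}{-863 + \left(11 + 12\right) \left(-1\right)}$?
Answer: $- \frac{1}{886} \approx -0.0011287$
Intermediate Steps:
$\frac{1}{-863 + \left(11 + 12\right) \left(-1\right)} = \frac{1}{-863 + 23 \left(-1\right)} = \frac{1}{-863 - 23} = \frac{1}{-886} = - \frac{1}{886}$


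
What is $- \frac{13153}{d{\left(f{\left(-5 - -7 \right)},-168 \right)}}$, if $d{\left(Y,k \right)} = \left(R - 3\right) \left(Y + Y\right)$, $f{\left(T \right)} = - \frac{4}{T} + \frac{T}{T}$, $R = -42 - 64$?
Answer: $- \frac{13153}{218} \approx -60.335$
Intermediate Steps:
$R = -106$
$f{\left(T \right)} = 1 - \frac{4}{T}$ ($f{\left(T \right)} = - \frac{4}{T} + 1 = 1 - \frac{4}{T}$)
$d{\left(Y,k \right)} = - 218 Y$ ($d{\left(Y,k \right)} = \left(-106 - 3\right) \left(Y + Y\right) = - 109 \cdot 2 Y = - 218 Y$)
$- \frac{13153}{d{\left(f{\left(-5 - -7 \right)},-168 \right)}} = - \frac{13153}{\left(-218\right) \frac{-4 - -2}{-5 - -7}} = - \frac{13153}{\left(-218\right) \frac{-4 + \left(-5 + 7\right)}{-5 + 7}} = - \frac{13153}{\left(-218\right) \frac{-4 + 2}{2}} = - \frac{13153}{\left(-218\right) \frac{1}{2} \left(-2\right)} = - \frac{13153}{\left(-218\right) \left(-1\right)} = - \frac{13153}{218}$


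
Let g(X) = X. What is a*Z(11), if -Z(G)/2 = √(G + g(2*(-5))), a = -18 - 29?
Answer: 94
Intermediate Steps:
a = -47
Z(G) = -2*√(-10 + G) (Z(G) = -2*√(G + 2*(-5)) = -2*√(G - 10) = -2*√(-10 + G))
a*Z(11) = -(-94)*√(-10 + 11) = -(-94)*√1 = -(-94) = -47*(-2) = 94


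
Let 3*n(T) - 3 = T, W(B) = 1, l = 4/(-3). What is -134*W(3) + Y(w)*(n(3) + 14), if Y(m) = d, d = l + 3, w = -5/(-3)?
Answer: -322/3 ≈ -107.33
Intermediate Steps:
l = -4/3 (l = 4*(-1/3) = -4/3 ≈ -1.3333)
w = 5/3 (w = -5*(-1/3) = 5/3 ≈ 1.6667)
d = 5/3 (d = -4/3 + 3 = 5/3 ≈ 1.6667)
Y(m) = 5/3
n(T) = 1 + T/3
-134*W(3) + Y(w)*(n(3) + 14) = -134*1 + 5*((1 + (1/3)*3) + 14)/3 = -134 + 5*((1 + 1) + 14)/3 = -134 + 5*(2 + 14)/3 = -134 + (5/3)*16 = -134 + 80/3 = -322/3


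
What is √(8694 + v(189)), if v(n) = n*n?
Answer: 3*√4935 ≈ 210.75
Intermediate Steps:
v(n) = n²
√(8694 + v(189)) = √(8694 + 189²) = √(8694 + 35721) = √44415 = 3*√4935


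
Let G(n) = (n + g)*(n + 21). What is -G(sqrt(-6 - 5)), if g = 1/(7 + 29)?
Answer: 125/12 - 757*I*sqrt(11)/36 ≈ 10.417 - 69.741*I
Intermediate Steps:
g = 1/36 ≈ 0.027778
G(n) = (21 + n)*(1/36 + n) (G(n) = (n + 1/36)*(n + 21) = (1/36 + n)*(21 + n) = (21 + n)*(1/36 + n))
-G(sqrt(-6 - 5)) = -(7/12 + (sqrt(-6 - 5))**2 + 757*sqrt(-6 - 5)/36) = -(7/12 + (sqrt(-11))**2 + 757*sqrt(-11)/36) = -(7/12 + (I*sqrt(11))**2 + 757*(I*sqrt(11))/36) = -(7/12 - 11 + 757*I*sqrt(11)/36) = -(-125/12 + 757*I*sqrt(11)/36) = 125/12 - 757*I*sqrt(11)/36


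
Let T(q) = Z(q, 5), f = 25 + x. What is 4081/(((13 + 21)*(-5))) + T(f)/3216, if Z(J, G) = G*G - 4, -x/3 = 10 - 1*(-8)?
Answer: -2186821/91120 ≈ -23.999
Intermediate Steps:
x = -54 (x = -3*(10 - 1*(-8)) = -3*(10 + 8) = -3*18 = -54)
f = -29 (f = 25 - 54 = -29)
Z(J, G) = -4 + G² (Z(J, G) = G² - 4 = -4 + G²)
T(q) = 21 (T(q) = -4 + 5² = -4 + 25 = 21)
4081/(((13 + 21)*(-5))) + T(f)/3216 = 4081/(((13 + 21)*(-5))) + 21/3216 = 4081/((34*(-5))) + 21*(1/3216) = 4081/(-170) + 7/1072 = 4081*(-1/170) + 7/1072 = -4081/170 + 7/1072 = -2186821/91120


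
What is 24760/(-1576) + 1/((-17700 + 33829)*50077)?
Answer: -2499806532438/159115310801 ≈ -15.711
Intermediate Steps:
24760/(-1576) + 1/((-17700 + 33829)*50077) = 24760*(-1/1576) + (1/50077)/16129 = -3095/197 + (1/16129)*(1/50077) = -3095/197 + 1/807691933 = -2499806532438/159115310801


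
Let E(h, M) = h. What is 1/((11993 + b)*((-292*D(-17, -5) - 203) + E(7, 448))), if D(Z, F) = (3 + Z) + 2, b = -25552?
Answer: -1/44853172 ≈ -2.2295e-8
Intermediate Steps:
D(Z, F) = 5 + Z
1/((11993 + b)*((-292*D(-17, -5) - 203) + E(7, 448))) = 1/((11993 - 25552)*((-292*(5 - 17) - 203) + 7)) = 1/(-13559*((-292*(-12) - 203) + 7)) = 1/(-13559*((3504 - 203) + 7)) = 1/(-13559*(3301 + 7)) = 1/(-13559*3308) = 1/(-44853172) = -1/44853172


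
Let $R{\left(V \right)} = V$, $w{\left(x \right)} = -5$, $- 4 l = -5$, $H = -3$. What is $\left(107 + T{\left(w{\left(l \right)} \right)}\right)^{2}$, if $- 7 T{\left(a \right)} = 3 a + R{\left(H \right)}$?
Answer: $\frac{588289}{49} \approx 12006.0$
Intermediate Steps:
$l = \frac{5}{4}$ ($l = \left(- \frac{1}{4}\right) \left(-5\right) = \frac{5}{4} \approx 1.25$)
$T{\left(a \right)} = \frac{3}{7} - \frac{3 a}{7}$ ($T{\left(a \right)} = - \frac{3 a - 3}{7} = - \frac{-3 + 3 a}{7} = \frac{3}{7} - \frac{3 a}{7}$)
$\left(107 + T{\left(w{\left(l \right)} \right)}\right)^{2} = \left(107 + \left(\frac{3}{7} - - \frac{15}{7}\right)\right)^{2} = \left(107 + \left(\frac{3}{7} + \frac{15}{7}\right)\right)^{2} = \left(107 + \frac{18}{7}\right)^{2} = \left(\frac{767}{7}\right)^{2} = \frac{588289}{49}$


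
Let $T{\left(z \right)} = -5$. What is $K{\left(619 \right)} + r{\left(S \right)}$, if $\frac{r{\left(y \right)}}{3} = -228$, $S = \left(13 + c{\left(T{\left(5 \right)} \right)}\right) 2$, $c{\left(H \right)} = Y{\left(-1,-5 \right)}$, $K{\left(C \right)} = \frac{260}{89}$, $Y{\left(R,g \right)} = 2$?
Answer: $- \frac{60616}{89} \approx -681.08$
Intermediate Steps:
$K{\left(C \right)} = \frac{260}{89}$ ($K{\left(C \right)} = 260 \cdot \frac{1}{89} = \frac{260}{89}$)
$c{\left(H \right)} = 2$
$S = 30$ ($S = \left(13 + 2\right) 2 = 15 \cdot 2 = 30$)
$r{\left(y \right)} = -684$ ($r{\left(y \right)} = 3 \left(-228\right) = -684$)
$K{\left(619 \right)} + r{\left(S \right)} = \frac{260}{89} - 684 = - \frac{60616}{89}$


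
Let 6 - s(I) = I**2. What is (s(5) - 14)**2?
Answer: 1089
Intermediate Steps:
s(I) = 6 - I**2
(s(5) - 14)**2 = ((6 - 1*5**2) - 14)**2 = ((6 - 1*25) - 14)**2 = ((6 - 25) - 14)**2 = (-19 - 14)**2 = (-33)**2 = 1089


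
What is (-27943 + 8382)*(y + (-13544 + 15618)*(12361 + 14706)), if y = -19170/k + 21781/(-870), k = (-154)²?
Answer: -2832112073494768138/2579115 ≈ -1.0981e+12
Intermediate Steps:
k = 23716
y = -66654512/2579115 (y = -19170/23716 + 21781/(-870) = -19170*1/23716 + 21781*(-1/870) = -9585/11858 - 21781/870 = -66654512/2579115 ≈ -25.844)
(-27943 + 8382)*(y + (-13544 + 15618)*(12361 + 14706)) = (-27943 + 8382)*(-66654512/2579115 + (-13544 + 15618)*(12361 + 14706)) = -19561*(-66654512/2579115 + 2074*27067) = -19561*(-66654512/2579115 + 56136958) = -19561*144783603777658/2579115 = -2832112073494768138/2579115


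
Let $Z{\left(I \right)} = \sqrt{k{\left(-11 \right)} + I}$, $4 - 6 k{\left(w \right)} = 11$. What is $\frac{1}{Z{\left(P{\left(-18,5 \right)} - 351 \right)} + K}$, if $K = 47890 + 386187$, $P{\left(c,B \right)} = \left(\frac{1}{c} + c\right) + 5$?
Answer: $\frac{3906693}{1695805580648} - \frac{3 i \sqrt{3287}}{1695805580648} \approx 2.3037 \cdot 10^{-6} - 1.0142 \cdot 10^{-10} i$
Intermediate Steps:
$k{\left(w \right)} = - \frac{7}{6}$ ($k{\left(w \right)} = \frac{2}{3} - \frac{11}{6} = - \frac{7}{6}$)
$P{\left(c,B \right)} = 5 + c + \frac{1}{c}$ ($P{\left(c,B \right)} = \left(c + \frac{1}{c}\right) + 5 = 5 + c + \frac{1}{c}$)
$K = 434077$
$Z{\left(I \right)} = \sqrt{- \frac{7}{6} + I}$
$\frac{1}{Z{\left(P{\left(-18,5 \right)} - 351 \right)} + K} = \frac{1}{\frac{\sqrt{-42 + 36 \left(\left(5 - 18 + \frac{1}{-18}\right) - 351\right)}}{6} + 434077} = \frac{1}{\frac{\sqrt{-42 + 36 \left(\left(5 - 18 - \frac{1}{18}\right) - 351\right)}}{6} + 434077} = \frac{1}{\frac{\sqrt{-42 + 36 \left(- \frac{235}{18} - 351\right)}}{6} + 434077} = \frac{1}{\frac{\sqrt{-42 + 36 \left(- \frac{6553}{18}\right)}}{6} + 434077} = \frac{1}{\frac{\sqrt{-42 - 13106}}{6} + 434077} = \frac{1}{\frac{\sqrt{-13148}}{6} + 434077} = \frac{1}{\frac{2 i \sqrt{3287}}{6} + 434077} = \frac{1}{\frac{i \sqrt{3287}}{3} + 434077} = \frac{1}{434077 + \frac{i \sqrt{3287}}{3}}$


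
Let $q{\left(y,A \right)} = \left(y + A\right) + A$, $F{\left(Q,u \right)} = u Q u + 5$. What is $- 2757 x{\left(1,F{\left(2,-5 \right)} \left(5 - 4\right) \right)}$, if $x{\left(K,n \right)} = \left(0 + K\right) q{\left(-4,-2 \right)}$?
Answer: $22056$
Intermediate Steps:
$F{\left(Q,u \right)} = 5 + Q u^{2}$ ($F{\left(Q,u \right)} = Q u u + 5 = Q u^{2} + 5 = 5 + Q u^{2}$)
$q{\left(y,A \right)} = y + 2 A$ ($q{\left(y,A \right)} = \left(A + y\right) + A = y + 2 A$)
$x{\left(K,n \right)} = - 8 K$ ($x{\left(K,n \right)} = \left(0 + K\right) \left(-4 + 2 \left(-2\right)\right) = K \left(-4 - 4\right) = K \left(-8\right) = - 8 K$)
$- 2757 x{\left(1,F{\left(2,-5 \right)} \left(5 - 4\right) \right)} = - 2757 \left(\left(-8\right) 1\right) = \left(-2757\right) \left(-8\right) = 22056$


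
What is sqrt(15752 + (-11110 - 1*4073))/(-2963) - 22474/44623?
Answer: -22474/44623 - sqrt(569)/2963 ≈ -0.51169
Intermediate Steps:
sqrt(15752 + (-11110 - 1*4073))/(-2963) - 22474/44623 = sqrt(15752 + (-11110 - 4073))*(-1/2963) - 22474*1/44623 = sqrt(15752 - 15183)*(-1/2963) - 22474/44623 = sqrt(569)*(-1/2963) - 22474/44623 = -sqrt(569)/2963 - 22474/44623 = -22474/44623 - sqrt(569)/2963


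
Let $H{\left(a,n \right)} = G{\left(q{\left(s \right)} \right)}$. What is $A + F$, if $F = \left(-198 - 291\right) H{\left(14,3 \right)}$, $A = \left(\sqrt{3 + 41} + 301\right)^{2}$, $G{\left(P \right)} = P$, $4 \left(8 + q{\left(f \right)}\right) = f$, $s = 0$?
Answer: $94557 + 1204 \sqrt{11} \approx 98550.0$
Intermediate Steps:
$q{\left(f \right)} = -8 + \frac{f}{4}$
$H{\left(a,n \right)} = -8$ ($H{\left(a,n \right)} = -8 + \frac{1}{4} \cdot 0 = -8 + 0 = -8$)
$A = \left(301 + 2 \sqrt{11}\right)^{2}$ ($A = \left(\sqrt{44} + 301\right)^{2} = \left(2 \sqrt{11} + 301\right)^{2} = \left(301 + 2 \sqrt{11}\right)^{2} \approx 94638.0$)
$F = 3912$ ($F = \left(-198 - 291\right) \left(-8\right) = \left(-489\right) \left(-8\right) = 3912$)
$A + F = \left(90645 + 1204 \sqrt{11}\right) + 3912 = 94557 + 1204 \sqrt{11}$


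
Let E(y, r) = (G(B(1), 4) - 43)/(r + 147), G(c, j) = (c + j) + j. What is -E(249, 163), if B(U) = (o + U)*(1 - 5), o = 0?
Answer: 39/310 ≈ 0.12581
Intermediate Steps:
B(U) = -4*U (B(U) = (0 + U)*(1 - 5) = U*(-4) = -4*U)
G(c, j) = c + 2*j
E(y, r) = -39/(147 + r) (E(y, r) = ((-4*1 + 2*4) - 43)/(r + 147) = ((-4 + 8) - 43)/(147 + r) = (4 - 43)/(147 + r) = -39/(147 + r))
-E(249, 163) = -(-39)/(147 + 163) = -(-39)/310 = -1*(-39/310) = 39/310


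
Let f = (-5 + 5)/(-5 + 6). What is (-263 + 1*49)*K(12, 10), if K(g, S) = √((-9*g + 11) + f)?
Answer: -214*I*√97 ≈ -2107.7*I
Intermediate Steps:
f = 0 (f = 0/1 = 0*1 = 0)
K(g, S) = √(11 - 9*g) (K(g, S) = √((-9*g + 11) + 0) = √((11 - 9*g) + 0) = √(11 - 9*g))
(-263 + 1*49)*K(12, 10) = (-263 + 1*49)*√(11 - 9*12) = (-263 + 49)*√(11 - 108) = -214*I*√97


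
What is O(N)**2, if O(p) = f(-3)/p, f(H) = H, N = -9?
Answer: 1/9 ≈ 0.11111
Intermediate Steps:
O(p) = -3/p
O(N)**2 = (-3/(-9))**2 = (-3*(-1/9))**2 = (1/3)**2 = 1/9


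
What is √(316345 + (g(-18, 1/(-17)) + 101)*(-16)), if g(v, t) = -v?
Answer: √314441 ≈ 560.75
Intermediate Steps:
√(316345 + (g(-18, 1/(-17)) + 101)*(-16)) = √(316345 + (-1*(-18) + 101)*(-16)) = √(316345 + (18 + 101)*(-16)) = √(316345 + 119*(-16)) = √(316345 - 1904) = √314441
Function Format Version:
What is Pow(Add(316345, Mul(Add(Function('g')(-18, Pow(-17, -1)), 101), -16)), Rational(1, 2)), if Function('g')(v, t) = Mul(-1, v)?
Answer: Pow(314441, Rational(1, 2)) ≈ 560.75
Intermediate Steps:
Pow(Add(316345, Mul(Add(Function('g')(-18, Pow(-17, -1)), 101), -16)), Rational(1, 2)) = Pow(Add(316345, Mul(Add(Mul(-1, -18), 101), -16)), Rational(1, 2)) = Pow(Add(316345, Mul(Add(18, 101), -16)), Rational(1, 2)) = Pow(Add(316345, Mul(119, -16)), Rational(1, 2)) = Pow(Add(316345, -1904), Rational(1, 2)) = Pow(314441, Rational(1, 2))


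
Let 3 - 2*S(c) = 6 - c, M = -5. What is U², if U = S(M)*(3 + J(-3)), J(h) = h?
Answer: 0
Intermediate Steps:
S(c) = -3/2 + c/2 (S(c) = 3/2 - (6 - c)/2 = 3/2 + (-3 + c/2) = -3/2 + c/2)
U = 0 (U = (-3/2 + (½)*(-5))*(3 - 3) = (-3/2 - 5/2)*0 = -4*0 = 0)
U² = 0² = 0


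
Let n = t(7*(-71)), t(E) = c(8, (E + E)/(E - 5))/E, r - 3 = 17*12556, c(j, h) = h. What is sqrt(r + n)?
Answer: 2*sqrt(3361969551)/251 ≈ 462.01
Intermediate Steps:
r = 213455 (r = 3 + 17*12556 = 3 + 213452 = 213455)
t(E) = 2/(-5 + E) (t(E) = ((E + E)/(E - 5))/E = ((2*E)/(-5 + E))/E = (2*E/(-5 + E))/E = 2/(-5 + E))
n = -1/251 (n = 2/(-5 + 7*(-71)) = 2/(-5 - 497) = 2/(-502) = 2*(-1/502) = -1/251 ≈ -0.0039841)
sqrt(r + n) = sqrt(213455 - 1/251) = sqrt(53577204/251) = 2*sqrt(3361969551)/251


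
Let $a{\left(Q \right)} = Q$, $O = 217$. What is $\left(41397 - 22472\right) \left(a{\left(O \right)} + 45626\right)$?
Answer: $867578775$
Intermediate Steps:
$\left(41397 - 22472\right) \left(a{\left(O \right)} + 45626\right) = \left(41397 - 22472\right) \left(217 + 45626\right) = 18925 \cdot 45843 = 867578775$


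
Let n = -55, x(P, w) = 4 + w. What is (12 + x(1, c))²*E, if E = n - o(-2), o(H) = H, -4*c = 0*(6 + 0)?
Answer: -13568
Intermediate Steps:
c = 0 (c = -0*(6 + 0) = -0*6 = -¼*0 = 0)
E = -53 (E = -55 - 1*(-2) = -55 + 2 = -53)
(12 + x(1, c))²*E = (12 + (4 + 0))²*(-53) = (12 + 4)²*(-53) = 16²*(-53) = 256*(-53) = -13568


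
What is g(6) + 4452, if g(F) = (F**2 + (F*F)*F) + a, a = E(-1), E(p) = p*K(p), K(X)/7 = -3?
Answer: 4725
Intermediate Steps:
K(X) = -21 (K(X) = 7*(-3) = -21)
E(p) = -21*p (E(p) = p*(-21) = -21*p)
a = 21 (a = -21*(-1) = 21)
g(F) = 21 + F**2 + F**3 (g(F) = (F**2 + (F*F)*F) + 21 = (F**2 + F**2*F) + 21 = (F**2 + F**3) + 21 = 21 + F**2 + F**3)
g(6) + 4452 = (21 + 6**2 + 6**3) + 4452 = (21 + 36 + 216) + 4452 = 273 + 4452 = 4725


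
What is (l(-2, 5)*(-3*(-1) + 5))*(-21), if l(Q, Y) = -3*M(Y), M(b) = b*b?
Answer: 12600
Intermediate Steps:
M(b) = b**2
l(Q, Y) = -3*Y**2
(l(-2, 5)*(-3*(-1) + 5))*(-21) = ((-3*5**2)*(-3*(-1) + 5))*(-21) = ((-3*25)*(3 + 5))*(-21) = -75*8*(-21) = -600*(-21) = 12600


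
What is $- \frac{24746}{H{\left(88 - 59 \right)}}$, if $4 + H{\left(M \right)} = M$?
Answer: $- \frac{24746}{25} \approx -989.84$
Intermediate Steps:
$H{\left(M \right)} = -4 + M$
$- \frac{24746}{H{\left(88 - 59 \right)}} = - \frac{24746}{-4 + \left(88 - 59\right)} = - \frac{24746}{-4 + 29} = - \frac{24746}{25}$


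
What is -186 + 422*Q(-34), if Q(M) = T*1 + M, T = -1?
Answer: -14956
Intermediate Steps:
Q(M) = -1 + M (Q(M) = -1*1 + M = -1 + M)
-186 + 422*Q(-34) = -186 + 422*(-1 - 34) = -186 + 422*(-35) = -186 - 14770 = -14956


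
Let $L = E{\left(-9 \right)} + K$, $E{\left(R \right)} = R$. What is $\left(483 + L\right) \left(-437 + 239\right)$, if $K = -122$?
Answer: $-69696$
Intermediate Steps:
$L = -131$ ($L = -9 - 122 = -131$)
$\left(483 + L\right) \left(-437 + 239\right) = \left(483 - 131\right) \left(-437 + 239\right) = 352 \left(-198\right) = -69696$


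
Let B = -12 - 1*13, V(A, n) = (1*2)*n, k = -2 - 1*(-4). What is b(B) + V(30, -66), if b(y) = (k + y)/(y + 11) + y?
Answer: -2175/14 ≈ -155.36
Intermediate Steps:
k = 2 (k = -2 + 4 = 2)
V(A, n) = 2*n
B = -25 (B = -12 - 13 = -25)
b(y) = y + (2 + y)/(11 + y) (b(y) = (2 + y)/(y + 11) + y = (2 + y)/(11 + y) + y = y + (2 + y)/(11 + y))
b(B) + V(30, -66) = (2 + (-25)² + 12*(-25))/(11 - 25) + 2*(-66) = (2 + 625 - 300)/(-14) - 132 = -1/14*327 - 132 = -327/14 - 132 = -2175/14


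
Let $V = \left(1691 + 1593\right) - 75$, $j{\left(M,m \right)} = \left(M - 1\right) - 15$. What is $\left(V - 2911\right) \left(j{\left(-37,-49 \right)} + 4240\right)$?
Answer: $1247726$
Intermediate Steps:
$j{\left(M,m \right)} = -16 + M$ ($j{\left(M,m \right)} = \left(-1 + M\right) - 15 = -16 + M$)
$V = 3209$ ($V = 3284 - 75 = 3209$)
$\left(V - 2911\right) \left(j{\left(-37,-49 \right)} + 4240\right) = \left(3209 - 2911\right) \left(\left(-16 - 37\right) + 4240\right) = 298 \left(-53 + 4240\right) = 298 \cdot 4187 = 1247726$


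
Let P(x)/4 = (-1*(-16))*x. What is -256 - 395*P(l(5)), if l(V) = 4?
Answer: -101376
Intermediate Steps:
P(x) = 64*x (P(x) = 4*((-1*(-16))*x) = 4*(16*x) = 64*x)
-256 - 395*P(l(5)) = -256 - 25280*4 = -256 - 395*256 = -256 - 101120 = -101376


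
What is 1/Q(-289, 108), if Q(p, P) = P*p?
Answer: -1/31212 ≈ -3.2039e-5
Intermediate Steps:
1/Q(-289, 108) = 1/(108*(-289)) = 1/(-31212) = -1/31212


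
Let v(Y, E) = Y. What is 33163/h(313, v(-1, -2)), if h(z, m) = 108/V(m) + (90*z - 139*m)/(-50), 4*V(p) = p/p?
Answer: -1658150/6709 ≈ -247.15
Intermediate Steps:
V(p) = 1/4 (V(p) = (p/p)/4 = (1/4)*1 = 1/4)
h(z, m) = 432 - 9*z/5 + 139*m/50 (h(z, m) = 108/(1/4) + (90*z - 139*m)/(-50) = 108*4 + (-139*m + 90*z)*(-1/50) = 432 + (-9*z/5 + 139*m/50) = 432 - 9*z/5 + 139*m/50)
33163/h(313, v(-1, -2)) = 33163/(432 - 9/5*313 + (139/50)*(-1)) = 33163/(432 - 2817/5 - 139/50) = 33163/(-6709/50) = 33163*(-50/6709) = -1658150/6709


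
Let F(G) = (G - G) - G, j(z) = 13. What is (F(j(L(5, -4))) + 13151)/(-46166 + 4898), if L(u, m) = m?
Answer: -6569/20634 ≈ -0.31836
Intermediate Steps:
F(G) = -G (F(G) = 0 - G = -G)
(F(j(L(5, -4))) + 13151)/(-46166 + 4898) = (-1*13 + 13151)/(-46166 + 4898) = (-13 + 13151)/(-41268) = 13138*(-1/41268) = -6569/20634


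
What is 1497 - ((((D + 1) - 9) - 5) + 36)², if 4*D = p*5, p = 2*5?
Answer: 947/4 ≈ 236.75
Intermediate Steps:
p = 10
D = 25/2 (D = (10*5)/4 = (¼)*50 = 25/2 ≈ 12.500)
1497 - ((((D + 1) - 9) - 5) + 36)² = 1497 - ((((25/2 + 1) - 9) - 5) + 36)² = 1497 - (((27/2 - 9) - 5) + 36)² = 1497 - ((9/2 - 5) + 36)² = 1497 - (-½ + 36)² = 1497 - (71/2)² = 1497 - 1*5041/4 = 1497 - 5041/4 = 947/4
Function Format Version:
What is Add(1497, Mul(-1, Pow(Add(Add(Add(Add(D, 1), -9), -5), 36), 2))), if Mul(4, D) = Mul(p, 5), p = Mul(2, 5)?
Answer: Rational(947, 4) ≈ 236.75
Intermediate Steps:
p = 10
D = Rational(25, 2) (D = Mul(Rational(1, 4), Mul(10, 5)) = Mul(Rational(1, 4), 50) = Rational(25, 2) ≈ 12.500)
Add(1497, Mul(-1, Pow(Add(Add(Add(Add(D, 1), -9), -5), 36), 2))) = Add(1497, Mul(-1, Pow(Add(Add(Add(Add(Rational(25, 2), 1), -9), -5), 36), 2))) = Add(1497, Mul(-1, Pow(Add(Add(Add(Rational(27, 2), -9), -5), 36), 2))) = Add(1497, Mul(-1, Pow(Add(Add(Rational(9, 2), -5), 36), 2))) = Add(1497, Mul(-1, Pow(Add(Rational(-1, 2), 36), 2))) = Add(1497, Mul(-1, Pow(Rational(71, 2), 2))) = Add(1497, Mul(-1, Rational(5041, 4))) = Add(1497, Rational(-5041, 4)) = Rational(947, 4)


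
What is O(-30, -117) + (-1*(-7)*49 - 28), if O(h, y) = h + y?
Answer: 168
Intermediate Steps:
O(-30, -117) + (-1*(-7)*49 - 28) = (-30 - 117) + (-1*(-7)*49 - 28) = -147 + (7*49 - 28) = -147 + (343 - 28) = -147 + 315 = 168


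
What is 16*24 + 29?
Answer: 413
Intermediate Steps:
16*24 + 29 = 384 + 29 = 413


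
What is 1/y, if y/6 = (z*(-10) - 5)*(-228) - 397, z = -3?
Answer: -1/36582 ≈ -2.7336e-5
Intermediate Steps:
y = -36582 (y = 6*((-3*(-10) - 5)*(-228) - 397) = 6*((30 - 5)*(-228) - 397) = 6*(25*(-228) - 397) = 6*(-5700 - 397) = 6*(-6097) = -36582)
1/y = 1/(-36582) = -1/36582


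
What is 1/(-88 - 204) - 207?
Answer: -60445/292 ≈ -207.00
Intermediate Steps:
1/(-88 - 204) - 207 = 1/(-292) - 207 = -1/292 - 207 = -60445/292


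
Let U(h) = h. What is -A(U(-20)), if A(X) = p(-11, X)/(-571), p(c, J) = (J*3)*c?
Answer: 660/571 ≈ 1.1559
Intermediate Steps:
p(c, J) = 3*J*c (p(c, J) = (3*J)*c = 3*J*c)
A(X) = 33*X/571 (A(X) = (3*X*(-11))/(-571) = -33*X*(-1/571) = 33*X/571)
-A(U(-20)) = -33*(-20)/571 = -1*(-660/571) = 660/571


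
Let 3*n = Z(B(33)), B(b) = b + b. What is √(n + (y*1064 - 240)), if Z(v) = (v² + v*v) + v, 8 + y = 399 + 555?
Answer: √1009230 ≈ 1004.6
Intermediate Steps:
B(b) = 2*b
y = 946 (y = -8 + (399 + 555) = -8 + 954 = 946)
Z(v) = v + 2*v² (Z(v) = (v² + v²) + v = 2*v² + v = v + 2*v²)
n = 2926 (n = ((2*33)*(1 + 2*(2*33)))/3 = (66*(1 + 2*66))/3 = (66*(1 + 132))/3 = (66*133)/3 = (⅓)*8778 = 2926)
√(n + (y*1064 - 240)) = √(2926 + (946*1064 - 240)) = √(2926 + (1006544 - 240)) = √(2926 + 1006304) = √1009230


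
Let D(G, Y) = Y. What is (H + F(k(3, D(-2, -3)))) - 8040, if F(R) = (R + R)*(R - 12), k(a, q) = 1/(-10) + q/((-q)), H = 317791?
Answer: 15488991/50 ≈ 3.0978e+5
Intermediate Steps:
k(a, q) = -11/10 (k(a, q) = 1*(-⅒) + q*(-1/q) = -⅒ - 1 = -11/10)
F(R) = 2*R*(-12 + R) (F(R) = (2*R)*(-12 + R) = 2*R*(-12 + R))
(H + F(k(3, D(-2, -3)))) - 8040 = (317791 + 2*(-11/10)*(-12 - 11/10)) - 8040 = (317791 + 2*(-11/10)*(-131/10)) - 8040 = (317791 + 1441/50) - 8040 = 15890991/50 - 8040 = 15488991/50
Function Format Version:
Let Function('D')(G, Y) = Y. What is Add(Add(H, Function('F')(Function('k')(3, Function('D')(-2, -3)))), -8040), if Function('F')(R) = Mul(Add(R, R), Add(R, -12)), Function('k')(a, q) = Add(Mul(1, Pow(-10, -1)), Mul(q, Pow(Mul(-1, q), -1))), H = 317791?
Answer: Rational(15488991, 50) ≈ 3.0978e+5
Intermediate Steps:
Function('k')(a, q) = Rational(-11, 10) (Function('k')(a, q) = Add(Mul(1, Rational(-1, 10)), Mul(q, Mul(-1, Pow(q, -1)))) = Add(Rational(-1, 10), -1) = Rational(-11, 10))
Function('F')(R) = Mul(2, R, Add(-12, R)) (Function('F')(R) = Mul(Mul(2, R), Add(-12, R)) = Mul(2, R, Add(-12, R)))
Add(Add(H, Function('F')(Function('k')(3, Function('D')(-2, -3)))), -8040) = Add(Add(317791, Mul(2, Rational(-11, 10), Add(-12, Rational(-11, 10)))), -8040) = Add(Add(317791, Mul(2, Rational(-11, 10), Rational(-131, 10))), -8040) = Add(Add(317791, Rational(1441, 50)), -8040) = Add(Rational(15890991, 50), -8040) = Rational(15488991, 50)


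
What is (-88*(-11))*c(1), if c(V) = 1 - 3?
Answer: -1936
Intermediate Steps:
c(V) = -2
(-88*(-11))*c(1) = -88*(-11)*(-2) = 968*(-2) = -1936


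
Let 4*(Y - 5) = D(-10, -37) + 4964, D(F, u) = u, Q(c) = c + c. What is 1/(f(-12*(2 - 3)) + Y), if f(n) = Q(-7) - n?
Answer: 4/4843 ≈ 0.00082593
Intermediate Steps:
Q(c) = 2*c
Y = 4947/4 (Y = 5 + (-37 + 4964)/4 = 5 + (¼)*4927 = 5 + 4927/4 = 4947/4 ≈ 1236.8)
f(n) = -14 - n (f(n) = 2*(-7) - n = -14 - n)
1/(f(-12*(2 - 3)) + Y) = 1/((-14 - (-12)*(2 - 3)) + 4947/4) = 1/((-14 - (-12)*(-1)) + 4947/4) = 1/((-14 - 1*12) + 4947/4) = 1/((-14 - 12) + 4947/4) = 1/(-26 + 4947/4) = 1/(4843/4) = 4/4843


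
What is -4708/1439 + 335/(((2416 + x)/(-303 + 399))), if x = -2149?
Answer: 15007068/128071 ≈ 117.18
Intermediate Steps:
-4708/1439 + 335/(((2416 + x)/(-303 + 399))) = -4708/1439 + 335/(((2416 - 2149)/(-303 + 399))) = -4708*1/1439 + 335/((267/96)) = -4708/1439 + 335/((267*(1/96))) = -4708/1439 + 335/(89/32) = -4708/1439 + 335*(32/89) = -4708/1439 + 10720/89 = 15007068/128071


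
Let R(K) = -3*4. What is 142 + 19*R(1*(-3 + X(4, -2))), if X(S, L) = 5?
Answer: -86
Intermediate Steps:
R(K) = -12
142 + 19*R(1*(-3 + X(4, -2))) = 142 + 19*(-12) = 142 - 228 = -86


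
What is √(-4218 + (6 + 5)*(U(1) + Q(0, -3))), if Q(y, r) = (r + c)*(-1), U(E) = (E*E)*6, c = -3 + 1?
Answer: I*√4097 ≈ 64.008*I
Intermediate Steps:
c = -2
U(E) = 6*E² (U(E) = E²*6 = 6*E²)
Q(y, r) = 2 - r (Q(y, r) = (r - 2)*(-1) = (-2 + r)*(-1) = 2 - r)
√(-4218 + (6 + 5)*(U(1) + Q(0, -3))) = √(-4218 + (6 + 5)*(6*1² + (2 - 1*(-3)))) = √(-4218 + 11*(6*1 + (2 + 3))) = √(-4218 + 11*(6 + 5)) = √(-4218 + 11*11) = √(-4218 + 121) = √(-4097) = I*√4097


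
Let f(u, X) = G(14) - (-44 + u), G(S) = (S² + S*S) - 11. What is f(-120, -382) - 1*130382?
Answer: -129837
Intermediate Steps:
G(S) = -11 + 2*S² (G(S) = (S² + S²) - 11 = 2*S² - 11 = -11 + 2*S²)
f(u, X) = 425 - u (f(u, X) = (-11 + 2*14²) - (-44 + u) = (-11 + 2*196) + (44 - u) = (-11 + 392) + (44 - u) = 381 + (44 - u) = 425 - u)
f(-120, -382) - 1*130382 = (425 - 1*(-120)) - 1*130382 = (425 + 120) - 130382 = 545 - 130382 = -129837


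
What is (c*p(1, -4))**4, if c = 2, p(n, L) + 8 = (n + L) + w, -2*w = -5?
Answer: 83521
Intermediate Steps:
w = 5/2 (w = -1/2*(-5) = 5/2 ≈ 2.5000)
p(n, L) = -11/2 + L + n (p(n, L) = -8 + ((n + L) + 5/2) = -8 + ((L + n) + 5/2) = -8 + (5/2 + L + n) = -11/2 + L + n)
(c*p(1, -4))**4 = (2*(-11/2 - 4 + 1))**4 = (2*(-17/2))**4 = (-17)**4 = 83521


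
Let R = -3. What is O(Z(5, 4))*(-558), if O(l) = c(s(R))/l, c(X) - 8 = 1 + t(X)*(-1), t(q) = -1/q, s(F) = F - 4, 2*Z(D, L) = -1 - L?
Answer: 69192/35 ≈ 1976.9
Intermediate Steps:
Z(D, L) = -½ - L/2 (Z(D, L) = (-1 - L)/2 = -½ - L/2)
s(F) = -4 + F
c(X) = 9 + 1/X (c(X) = 8 + (1 - 1/X*(-1)) = 8 + (1 + 1/X) = 9 + 1/X)
O(l) = 62/(7*l) (O(l) = (9 + 1/(-4 - 3))/l = (9 + 1/(-7))/l = (9 - ⅐)/l = 62/(7*l))
O(Z(5, 4))*(-558) = (62/(7*(-½ - ½*4)))*(-558) = (62/(7*(-½ - 2)))*(-558) = (62/(7*(-5/2)))*(-558) = ((62/7)*(-⅖))*(-558) = -124/35*(-558) = 69192/35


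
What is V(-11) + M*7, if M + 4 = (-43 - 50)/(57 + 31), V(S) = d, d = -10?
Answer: -3995/88 ≈ -45.398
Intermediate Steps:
V(S) = -10
M = -445/88 (M = -4 + (-43 - 50)/(57 + 31) = -4 - 93/88 = -445/88 ≈ -5.0568)
V(-11) + M*7 = -10 - 445/88*7 = -10 - 3115/88 = -3995/88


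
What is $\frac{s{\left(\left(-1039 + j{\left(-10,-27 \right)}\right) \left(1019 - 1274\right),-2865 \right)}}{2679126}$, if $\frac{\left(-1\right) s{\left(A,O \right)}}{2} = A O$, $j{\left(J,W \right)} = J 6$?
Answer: $\frac{267633975}{446521} \approx 599.38$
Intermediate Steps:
$j{\left(J,W \right)} = 6 J$
$s{\left(A,O \right)} = - 2 A O$
$\frac{s{\left(\left(-1039 + j{\left(-10,-27 \right)}\right) \left(1019 - 1274\right),-2865 \right)}}{2679126} = \frac{\left(-2\right) \left(-1039 + 6 \left(-10\right)\right) \left(1019 - 1274\right) \left(-2865\right)}{2679126} = \left(-2\right) \left(-1039 - 60\right) \left(-255\right) \left(-2865\right) \frac{1}{2679126} = \left(-2\right) \left(\left(-1099\right) \left(-255\right)\right) \left(-2865\right) \frac{1}{2679126} = \left(-2\right) 280245 \left(-2865\right) \frac{1}{2679126} = 1605803850 \cdot \frac{1}{2679126} = \frac{267633975}{446521}$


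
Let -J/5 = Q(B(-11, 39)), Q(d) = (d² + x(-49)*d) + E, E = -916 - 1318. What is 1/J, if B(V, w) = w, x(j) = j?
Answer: 1/13120 ≈ 7.6220e-5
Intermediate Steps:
E = -2234
Q(d) = -2234 + d² - 49*d (Q(d) = (d² - 49*d) - 2234 = -2234 + d² - 49*d)
J = 13120 (J = -5*(-2234 + 39² - 49*39) = -5*(-2234 + 1521 - 1911) = -5*(-2624) = 13120)
1/J = 1/13120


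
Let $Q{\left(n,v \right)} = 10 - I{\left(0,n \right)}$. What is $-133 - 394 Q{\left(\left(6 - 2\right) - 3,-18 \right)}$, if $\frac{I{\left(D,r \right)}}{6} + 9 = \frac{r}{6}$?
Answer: $-24955$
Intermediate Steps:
$I{\left(D,r \right)} = -54 + r$ ($I{\left(D,r \right)} = -54 + 6 \frac{r}{6} = -54 + r$)
$Q{\left(n,v \right)} = 64 - n$ ($Q{\left(n,v \right)} = 10 - \left(-54 + n\right) = 64 - n$)
$-133 - 394 Q{\left(\left(6 - 2\right) - 3,-18 \right)} = -133 - 394 \left(64 - \left(\left(6 - 2\right) - 3\right)\right) = -133 - 394 \left(64 - \left(4 - 3\right)\right) = -133 - 394 \left(64 - 1\right) = -133 - 24822 = -24955$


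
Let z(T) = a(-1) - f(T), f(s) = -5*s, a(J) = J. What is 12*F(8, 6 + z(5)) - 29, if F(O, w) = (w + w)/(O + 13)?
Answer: 37/7 ≈ 5.2857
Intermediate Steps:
z(T) = -1 + 5*T (z(T) = -1 - (-5)*T = -1 + 5*T)
F(O, w) = 2*w/(13 + O) (F(O, w) = (2*w)/(13 + O) = 2*w/(13 + O))
12*F(8, 6 + z(5)) - 29 = 12*(2*(6 + (-1 + 5*5))/(13 + 8)) - 29 = 12*(2*(6 + (-1 + 25))/21) - 29 = 12*(2*(6 + 24)*(1/21)) - 29 = 12*(2*30*(1/21)) - 29 = 12*(20/7) - 29 = 240/7 - 29 = 37/7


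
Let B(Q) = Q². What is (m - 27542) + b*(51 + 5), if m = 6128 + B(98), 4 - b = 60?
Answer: -14946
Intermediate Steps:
b = -56 (b = 4 - 1*60 = 4 - 60 = -56)
m = 15732 (m = 6128 + 98² = 6128 + 9604 = 15732)
(m - 27542) + b*(51 + 5) = (15732 - 27542) - 56*(51 + 5) = -11810 - 56*56 = -11810 - 3136 = -14946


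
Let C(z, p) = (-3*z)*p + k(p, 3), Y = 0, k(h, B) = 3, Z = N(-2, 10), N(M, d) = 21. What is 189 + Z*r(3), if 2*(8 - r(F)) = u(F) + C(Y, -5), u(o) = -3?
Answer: 357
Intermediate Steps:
Z = 21
C(z, p) = 3 - 3*p*z (C(z, p) = (-3*z)*p + 3 = -3*p*z + 3 = 3 - 3*p*z)
r(F) = 8 (r(F) = 8 - (-3 + (3 - 3*(-5)*0))/2 = 8 - (-3 + (3 + 0))/2 = 8 - (-3 + 3)/2 = 8 - 1/2*0 = 8 + 0 = 8)
189 + Z*r(3) = 189 + 21*8 = 189 + 168 = 357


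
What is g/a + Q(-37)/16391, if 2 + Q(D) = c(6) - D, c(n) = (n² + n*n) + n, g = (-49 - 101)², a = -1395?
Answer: -8191997/508121 ≈ -16.122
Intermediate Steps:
g = 22500 (g = (-150)² = 22500)
c(n) = n + 2*n² (c(n) = (n² + n²) + n = 2*n² + n = n + 2*n²)
Q(D) = 76 - D (Q(D) = -2 + (6*(1 + 2*6) - D) = -2 + (6*(1 + 12) - D) = -2 + (6*13 - D) = -2 + (78 - D) = 76 - D)
g/a + Q(-37)/16391 = 22500/(-1395) + (76 - 1*(-37))/16391 = 22500*(-1/1395) + (76 + 37)*(1/16391) = -500/31 + 113*(1/16391) = -500/31 + 113/16391 = -8191997/508121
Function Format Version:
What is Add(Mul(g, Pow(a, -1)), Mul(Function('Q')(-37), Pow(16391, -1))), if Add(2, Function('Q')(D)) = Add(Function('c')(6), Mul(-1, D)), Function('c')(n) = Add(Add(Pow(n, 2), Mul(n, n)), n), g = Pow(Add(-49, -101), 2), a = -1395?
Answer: Rational(-8191997, 508121) ≈ -16.122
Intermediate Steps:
g = 22500 (g = Pow(-150, 2) = 22500)
Function('c')(n) = Add(n, Mul(2, Pow(n, 2))) (Function('c')(n) = Add(Add(Pow(n, 2), Pow(n, 2)), n) = Add(Mul(2, Pow(n, 2)), n) = Add(n, Mul(2, Pow(n, 2))))
Function('Q')(D) = Add(76, Mul(-1, D)) (Function('Q')(D) = Add(-2, Add(Mul(6, Add(1, Mul(2, 6))), Mul(-1, D))) = Add(-2, Add(Mul(6, Add(1, 12)), Mul(-1, D))) = Add(-2, Add(Mul(6, 13), Mul(-1, D))) = Add(-2, Add(78, Mul(-1, D))) = Add(76, Mul(-1, D)))
Add(Mul(g, Pow(a, -1)), Mul(Function('Q')(-37), Pow(16391, -1))) = Add(Mul(22500, Pow(-1395, -1)), Mul(Add(76, Mul(-1, -37)), Pow(16391, -1))) = Add(Mul(22500, Rational(-1, 1395)), Mul(Add(76, 37), Rational(1, 16391))) = Add(Rational(-500, 31), Mul(113, Rational(1, 16391))) = Add(Rational(-500, 31), Rational(113, 16391)) = Rational(-8191997, 508121)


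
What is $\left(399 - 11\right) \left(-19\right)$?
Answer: $-7372$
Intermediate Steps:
$\left(399 - 11\right) \left(-19\right) = 388 \left(-19\right) = -7372$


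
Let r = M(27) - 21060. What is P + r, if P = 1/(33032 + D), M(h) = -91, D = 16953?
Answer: -1057232734/49985 ≈ -21151.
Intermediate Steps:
P = 1/49985 (P = 1/(33032 + 16953) = 1/49985 ≈ 2.0006e-5)
r = -21151 (r = -91 - 21060 = -21151)
P + r = 1/49985 - 21151 = -1057232734/49985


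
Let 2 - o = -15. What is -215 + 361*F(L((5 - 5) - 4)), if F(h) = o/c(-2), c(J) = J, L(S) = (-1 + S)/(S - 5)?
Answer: -6567/2 ≈ -3283.5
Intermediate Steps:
o = 17 (o = 2 - 1*(-15) = 2 + 15 = 17)
L(S) = (-1 + S)/(-5 + S)
F(h) = -17/2 (F(h) = 17/(-2) = 17*(-½) = -17/2)
-215 + 361*F(L((5 - 5) - 4)) = -215 + 361*(-17/2) = -215 - 6137/2 = -6567/2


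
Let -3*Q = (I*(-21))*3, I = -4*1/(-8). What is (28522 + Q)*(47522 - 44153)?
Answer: 192251985/2 ≈ 9.6126e+7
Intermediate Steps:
I = 1/2 (I = -4*(-1/8) = 1/2 ≈ 0.50000)
Q = 21/2 (Q = -(1/2)*(-21)*3/3 = -(-7)*3/2 = -1/3*(-63/2) = 21/2 ≈ 10.500)
(28522 + Q)*(47522 - 44153) = (28522 + 21/2)*(47522 - 44153) = (57065/2)*3369 = 192251985/2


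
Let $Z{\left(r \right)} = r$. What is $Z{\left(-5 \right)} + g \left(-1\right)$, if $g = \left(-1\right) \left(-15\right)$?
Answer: $-20$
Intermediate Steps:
$g = 15$
$Z{\left(-5 \right)} + g \left(-1\right) = -5 + 15 \left(-1\right) = -5 - 15 = -20$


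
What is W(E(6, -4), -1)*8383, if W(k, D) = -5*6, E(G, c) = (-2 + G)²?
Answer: -251490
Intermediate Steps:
W(k, D) = -30
W(E(6, -4), -1)*8383 = -30*8383 = -251490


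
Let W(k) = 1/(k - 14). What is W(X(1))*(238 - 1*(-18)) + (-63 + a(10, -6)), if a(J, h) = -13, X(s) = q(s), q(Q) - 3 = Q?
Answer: -508/5 ≈ -101.60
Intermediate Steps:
q(Q) = 3 + Q
X(s) = 3 + s
W(k) = 1/(-14 + k)
W(X(1))*(238 - 1*(-18)) + (-63 + a(10, -6)) = (238 - 1*(-18))/(-14 + (3 + 1)) + (-63 - 13) = (238 + 18)/(-14 + 4) - 76 = 256/(-10) - 76 = -⅒*256 - 76 = -128/5 - 76 = -508/5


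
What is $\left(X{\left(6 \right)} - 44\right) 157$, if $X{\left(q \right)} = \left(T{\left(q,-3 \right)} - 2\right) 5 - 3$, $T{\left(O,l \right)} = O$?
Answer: $-4239$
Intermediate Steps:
$X{\left(q \right)} = -13 + 5 q$ ($X{\left(q \right)} = \left(q - 2\right) 5 - 3 = \left(-2 + q\right) 5 - 3 = \left(-10 + 5 q\right) - 3 = -13 + 5 q$)
$\left(X{\left(6 \right)} - 44\right) 157 = \left(\left(-13 + 5 \cdot 6\right) - 44\right) 157 = \left(\left(-13 + 30\right) - 44\right) 157 = \left(17 - 44\right) 157 = \left(-27\right) 157 = -4239$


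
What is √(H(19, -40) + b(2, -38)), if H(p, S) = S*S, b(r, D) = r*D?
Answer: 2*√381 ≈ 39.038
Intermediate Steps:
b(r, D) = D*r
H(p, S) = S²
√(H(19, -40) + b(2, -38)) = √((-40)² - 38*2) = √(1600 - 76) = √1524 = 2*√381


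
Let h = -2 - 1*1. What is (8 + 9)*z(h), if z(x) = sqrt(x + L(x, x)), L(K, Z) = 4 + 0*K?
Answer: 17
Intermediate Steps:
L(K, Z) = 4 (L(K, Z) = 4 + 0 = 4)
h = -3 (h = -2 - 1 = -3)
z(x) = sqrt(4 + x) (z(x) = sqrt(x + 4) = sqrt(4 + x))
(8 + 9)*z(h) = (8 + 9)*sqrt(4 - 3) = 17*sqrt(1) = 17*1 = 17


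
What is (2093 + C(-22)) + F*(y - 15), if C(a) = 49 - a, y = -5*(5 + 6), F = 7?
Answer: 1674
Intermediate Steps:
y = -55 (y = -5*11 = -55)
(2093 + C(-22)) + F*(y - 15) = (2093 + (49 - 1*(-22))) + 7*(-55 - 15) = (2093 + (49 + 22)) + 7*(-70) = (2093 + 71) - 490 = 2164 - 490 = 1674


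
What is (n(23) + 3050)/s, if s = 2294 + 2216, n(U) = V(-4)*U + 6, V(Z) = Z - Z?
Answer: 1528/2255 ≈ 0.67761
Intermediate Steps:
V(Z) = 0
n(U) = 6 (n(U) = 0*U + 6 = 0 + 6 = 6)
s = 4510
(n(23) + 3050)/s = (6 + 3050)/4510 = 3056*(1/4510) = 1528/2255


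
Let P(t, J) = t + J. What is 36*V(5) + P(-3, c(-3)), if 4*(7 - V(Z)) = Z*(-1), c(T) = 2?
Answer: 296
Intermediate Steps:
V(Z) = 7 + Z/4 (V(Z) = 7 - Z*(-1)/4 = 7 - (-1)*Z/4 = 7 + Z/4)
P(t, J) = J + t
36*V(5) + P(-3, c(-3)) = 36*(7 + (1/4)*5) + (2 - 3) = 36*(7 + 5/4) - 1 = 36*(33/4) - 1 = 297 - 1 = 296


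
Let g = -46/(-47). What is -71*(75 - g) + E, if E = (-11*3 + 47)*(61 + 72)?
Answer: -159495/47 ≈ -3393.5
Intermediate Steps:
g = 46/47 (g = -46*(-1/47) = 46/47 ≈ 0.97872)
E = 1862 (E = (-33 + 47)*133 = 14*133 = 1862)
-71*(75 - g) + E = -71*(75 - 1*46/47) + 1862 = -71*(75 - 46/47) + 1862 = -71*3479/47 + 1862 = -247009/47 + 1862 = -159495/47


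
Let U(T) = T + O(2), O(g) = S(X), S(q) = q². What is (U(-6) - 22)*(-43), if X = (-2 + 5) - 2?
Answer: 1161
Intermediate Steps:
X = 1 (X = 3 - 2 = 1)
O(g) = 1 (O(g) = 1² = 1)
U(T) = 1 + T (U(T) = T + 1 = 1 + T)
(U(-6) - 22)*(-43) = ((1 - 6) - 22)*(-43) = (-5 - 22)*(-43) = -27*(-43) = 1161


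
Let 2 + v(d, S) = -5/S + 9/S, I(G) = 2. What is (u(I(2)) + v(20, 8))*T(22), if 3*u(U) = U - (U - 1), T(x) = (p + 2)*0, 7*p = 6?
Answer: 0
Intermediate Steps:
p = 6/7 (p = (⅐)*6 = 6/7 ≈ 0.85714)
T(x) = 0 (T(x) = (6/7 + 2)*0 = (20/7)*0 = 0)
v(d, S) = -2 + 4/S (v(d, S) = -2 + (-5/S + 9/S) = -2 + 4/S)
u(U) = ⅓ (u(U) = (U - (U - 1))/3 = (U - (-1 + U))/3 = (U + (1 - U))/3 = (⅓)*1 = ⅓)
(u(I(2)) + v(20, 8))*T(22) = (⅓ + (-2 + 4/8))*0 = (⅓ + (-2 + 4*(⅛)))*0 = (⅓ + (-2 + ½))*0 = (⅓ - 3/2)*0 = -7/6*0 = 0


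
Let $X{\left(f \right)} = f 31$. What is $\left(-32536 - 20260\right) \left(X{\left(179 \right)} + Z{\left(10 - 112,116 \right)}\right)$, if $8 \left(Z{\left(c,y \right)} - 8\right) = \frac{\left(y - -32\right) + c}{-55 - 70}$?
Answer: $- \frac{36673117923}{125} \approx -2.9338 \cdot 10^{8}$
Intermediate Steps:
$X{\left(f \right)} = 31 f$
$Z{\left(c,y \right)} = \frac{996}{125} - \frac{c}{1000} - \frac{y}{1000}$ ($Z{\left(c,y \right)} = 8 + \frac{\left(\left(y - -32\right) + c\right) \frac{1}{-55 - 70}}{8} = 8 + \frac{\left(\left(y + 32\right) + c\right) \frac{1}{-125}}{8} = 8 + \frac{\left(\left(32 + y\right) + c\right) \left(- \frac{1}{125}\right)}{8} = 8 + \frac{\left(32 + c + y\right) \left(- \frac{1}{125}\right)}{8} = 8 + \frac{- \frac{32}{125} - \frac{c}{125} - \frac{y}{125}}{8} = 8 - \left(\frac{4}{125} + \frac{c}{1000} + \frac{y}{1000}\right) = \frac{996}{125} - \frac{c}{1000} - \frac{y}{1000}$)
$\left(-32536 - 20260\right) \left(X{\left(179 \right)} + Z{\left(10 - 112,116 \right)}\right) = \left(-32536 - 20260\right) \left(31 \cdot 179 - \left(- \frac{1963}{250} + \frac{10 - 112}{1000}\right)\right) = - 52796 \left(5549 - - \frac{3977}{500}\right) = - 52796 \left(5549 + \left(\frac{996}{125} + \frac{51}{500} - \frac{29}{250}\right)\right) = - 52796 \left(5549 + \frac{3977}{500}\right) = \left(-52796\right) \frac{2778477}{500} = - \frac{36673117923}{125}$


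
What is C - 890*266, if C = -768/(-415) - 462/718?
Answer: -35270529053/148985 ≈ -2.3674e+5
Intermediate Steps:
C = 179847/148985 (C = -768*(-1/415) - 462*1/718 = 768/415 - 231/359 = 179847/148985 ≈ 1.2071)
C - 890*266 = 179847/148985 - 890*266 = 179847/148985 - 236740 = -35270529053/148985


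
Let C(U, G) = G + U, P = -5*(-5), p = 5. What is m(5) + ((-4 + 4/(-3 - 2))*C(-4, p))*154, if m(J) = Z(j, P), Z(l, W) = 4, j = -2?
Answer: -3676/5 ≈ -735.20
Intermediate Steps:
P = 25
m(J) = 4
m(5) + ((-4 + 4/(-3 - 2))*C(-4, p))*154 = 4 + ((-4 + 4/(-3 - 2))*(5 - 4))*154 = 4 + ((-4 + 4/(-5))*1)*154 = 4 + ((-4 + 4*(-⅕))*1)*154 = 4 + ((-4 - ⅘)*1)*154 = 4 - 24/5*1*154 = 4 - 24/5*154 = 4 - 3696/5 = -3676/5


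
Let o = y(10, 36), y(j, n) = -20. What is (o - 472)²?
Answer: 242064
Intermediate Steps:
o = -20
(o - 472)² = (-20 - 472)² = (-492)² = 242064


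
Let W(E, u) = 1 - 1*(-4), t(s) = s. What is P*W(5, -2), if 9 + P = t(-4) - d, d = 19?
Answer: -160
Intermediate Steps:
W(E, u) = 5 (W(E, u) = 1 + 4 = 5)
P = -32 (P = -9 + (-4 - 1*19) = -9 + (-4 - 19) = -9 - 23 = -32)
P*W(5, -2) = -32*5 = -160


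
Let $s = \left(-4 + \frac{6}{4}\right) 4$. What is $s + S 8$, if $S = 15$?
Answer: $110$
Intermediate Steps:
$s = -10$ ($s = \left(-4 + 6 \cdot \frac{1}{4}\right) 4 = \left(-4 + \frac{3}{2}\right) 4 = \left(- \frac{5}{2}\right) 4 = -10$)
$s + S 8 = -10 + 15 \cdot 8 = -10 + 120 = 110$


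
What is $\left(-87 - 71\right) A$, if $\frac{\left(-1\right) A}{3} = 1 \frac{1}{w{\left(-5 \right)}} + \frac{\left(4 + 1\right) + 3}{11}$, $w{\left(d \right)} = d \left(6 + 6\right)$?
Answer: $\frac{37051}{110} \approx 336.83$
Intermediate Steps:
$w{\left(d \right)} = 12 d$ ($w{\left(d \right)} = d 12 = 12 d$)
$A = - \frac{469}{220}$ ($A = - 3 \left(1 \frac{1}{12 \left(-5\right)} + \frac{\left(4 + 1\right) + 3}{11}\right) = - 3 \left(1 \frac{1}{-60} + \left(5 + 3\right) \frac{1}{11}\right) = - 3 \left(1 \left(- \frac{1}{60}\right) + 8 \cdot \frac{1}{11}\right) = - 3 \left(- \frac{1}{60} + \frac{8}{11}\right) = \left(-3\right) \frac{469}{660} = - \frac{469}{220} \approx -2.1318$)
$\left(-87 - 71\right) A = \left(-87 - 71\right) \left(- \frac{469}{220}\right) = \left(-158\right) \left(- \frac{469}{220}\right) = \frac{37051}{110}$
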